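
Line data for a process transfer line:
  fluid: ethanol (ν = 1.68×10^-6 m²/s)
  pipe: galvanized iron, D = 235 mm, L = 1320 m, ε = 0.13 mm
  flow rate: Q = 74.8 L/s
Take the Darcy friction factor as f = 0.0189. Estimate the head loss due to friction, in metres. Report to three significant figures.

V = 4Q/(πD²) = 4·0.0748/(π·0.235²) = 1.725 m/s
h_f = f(L/D)V²/(2g) = 0.01890·(1320/0.235)·1.725²/(2·9.81) = 16.09 m

h_f ≈ 16.1 m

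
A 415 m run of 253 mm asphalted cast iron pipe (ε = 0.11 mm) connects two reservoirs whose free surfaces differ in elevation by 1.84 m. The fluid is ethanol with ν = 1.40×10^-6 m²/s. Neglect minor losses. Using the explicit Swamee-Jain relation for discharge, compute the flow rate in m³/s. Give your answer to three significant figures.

Swamee-Jain (Type II): Q = -0.965·√(gD⁵h_f/L)·ln[ε/(3.7D) + √(3.17ν²L/(gD³h_f))]
√(gD⁵h_f/L) = √(9.81·0.253⁵·1.84/415) = 0.006715
ε/(3.7D) = 1.18×10^-4; √(3.17ν²L/(gD³h_f)) = 9.39×10^-5
Q = -0.965·0.006715·ln(2.114×10^-4) = 0.05483 m³/s
Check: V = 1.09 m/s, Re = 1.97×10^5, f = 0.01861, h_f = 1.85 m ≈ 1.84 m ✓

Q ≈ 0.0548 m³/s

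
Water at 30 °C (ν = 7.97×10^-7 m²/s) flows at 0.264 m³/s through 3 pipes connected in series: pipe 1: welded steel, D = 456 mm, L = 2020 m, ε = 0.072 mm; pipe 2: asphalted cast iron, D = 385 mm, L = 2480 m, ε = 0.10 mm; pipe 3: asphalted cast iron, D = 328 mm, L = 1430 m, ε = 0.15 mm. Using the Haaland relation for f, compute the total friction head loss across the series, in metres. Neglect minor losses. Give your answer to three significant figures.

H ≈ 70.3 m

Pipe 1: V = 1.617 m/s, Re = 9.25×10^5, ε/D = 1.58×10^-4, f = 0.01418, h_1 = f(L/D)V²/2g = 8.364 m
Pipe 2: V = 2.268 m/s, Re = 1.10×10^6, ε/D = 2.60×10^-4, f = 0.01517, h_2 = f(L/D)V²/2g = 25.61 m
Pipe 3: V = 3.124 m/s, Re = 1.29×10^6, ε/D = 4.57×10^-4, f = 0.01677, h_3 = f(L/D)V²/2g = 36.38 m
Series → Q common, losses add: H = Σh = 70.35 m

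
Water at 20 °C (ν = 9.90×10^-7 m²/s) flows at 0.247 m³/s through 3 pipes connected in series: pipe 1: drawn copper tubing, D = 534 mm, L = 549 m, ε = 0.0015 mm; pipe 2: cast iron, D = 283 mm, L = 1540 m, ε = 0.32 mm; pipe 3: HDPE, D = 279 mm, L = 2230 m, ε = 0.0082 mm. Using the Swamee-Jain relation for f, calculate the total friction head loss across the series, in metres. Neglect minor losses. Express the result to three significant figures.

H ≈ 169 m

Pipe 1: V = 1.103 m/s, Re = 5.95×10^5, ε/D = 2.81×10^-6, f = 0.01274, h_1 = f(L/D)V²/2g = 0.8122 m
Pipe 2: V = 3.927 m/s, Re = 1.12×10^6, ε/D = 0.00113, f = 0.02057, h_2 = f(L/D)V²/2g = 87.95 m
Pipe 3: V = 4.040 m/s, Re = 1.14×10^6, ε/D = 2.94×10^-5, f = 0.01208, h_3 = f(L/D)V²/2g = 80.35 m
Series → Q common, losses add: H = Σh = 169.1 m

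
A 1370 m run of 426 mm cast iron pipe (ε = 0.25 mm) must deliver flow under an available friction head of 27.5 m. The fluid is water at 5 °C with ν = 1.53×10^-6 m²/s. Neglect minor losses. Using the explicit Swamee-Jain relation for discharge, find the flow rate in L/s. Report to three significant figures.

Q ≈ 437 L/s

Swamee-Jain (Type II): Q = -0.965·√(gD⁵h_f/L)·ln[ε/(3.7D) + √(3.17ν²L/(gD³h_f))]
√(gD⁵h_f/L) = √(9.81·0.426⁵·27.5/1370) = 0.05256
ε/(3.7D) = 1.59×10^-4; √(3.17ν²L/(gD³h_f)) = 2.21×10^-5
Q = -0.965·0.05256·ln(1.807×10^-4) = 0.4372 m³/s
Check: V = 3.07 m/s, Re = 8.54×10^5, f = 0.01794, h_f = 27.7 m ≈ 27.5 m ✓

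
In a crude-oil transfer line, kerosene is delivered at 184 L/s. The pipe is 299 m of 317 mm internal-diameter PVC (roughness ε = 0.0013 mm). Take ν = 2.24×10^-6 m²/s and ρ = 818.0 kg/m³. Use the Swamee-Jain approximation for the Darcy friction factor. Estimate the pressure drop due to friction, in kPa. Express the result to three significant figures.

Δp ≈ 29.7 kPa

V = 4Q/(πD²) = 4·0.184/(π·0.317²) = 2.331 m/s
Re = VD/ν = 2.331·0.317/2.24×10^-6 = 3.30×10^5 → turbulent
ε/D = 0.0013/317 = 4.10×10^-6
Swamee-Jain: f = 0.01417
h_f = f(L/D)V²/(2g) = 0.01417·(299/0.317)·2.331²/(2·9.81) = 3.703 m
Δp = ρg·h_f = 818.0·9.81·3.703 = 29.72 kPa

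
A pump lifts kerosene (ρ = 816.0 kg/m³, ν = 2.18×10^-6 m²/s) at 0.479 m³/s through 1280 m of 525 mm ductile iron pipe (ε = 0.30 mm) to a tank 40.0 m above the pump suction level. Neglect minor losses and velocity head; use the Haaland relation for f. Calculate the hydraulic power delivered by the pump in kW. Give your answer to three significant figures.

V = 4Q/(πD²) = 2.213 m/s; Re = 5.33×10^5; ε/D = 5.71×10^-4; f = 0.01797
h_f = f(L/D)V²/2g = 10.93 m
Total head H = z + h_f = 40.0 + 10.93 = 50.93 m
P_hyd = ρgQH = 816.0·9.81·0.479·50.93 = 195.3 kW

P_hyd ≈ 195 kW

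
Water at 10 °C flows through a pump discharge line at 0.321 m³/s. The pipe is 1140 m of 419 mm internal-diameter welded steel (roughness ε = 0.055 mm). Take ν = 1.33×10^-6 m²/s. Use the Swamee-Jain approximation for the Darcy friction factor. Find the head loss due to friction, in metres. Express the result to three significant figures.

V = 4Q/(πD²) = 4·0.321/(π·0.419²) = 2.328 m/s
Re = VD/ν = 2.328·0.419/1.33×10^-6 = 7.33×10^5 → turbulent
ε/D = 0.055/419 = 1.31×10^-4
Swamee-Jain: f = 0.01429
h_f = f(L/D)V²/(2g) = 0.01429·(1140/0.419)·2.328²/(2·9.81) = 10.74 m

h_f ≈ 10.7 m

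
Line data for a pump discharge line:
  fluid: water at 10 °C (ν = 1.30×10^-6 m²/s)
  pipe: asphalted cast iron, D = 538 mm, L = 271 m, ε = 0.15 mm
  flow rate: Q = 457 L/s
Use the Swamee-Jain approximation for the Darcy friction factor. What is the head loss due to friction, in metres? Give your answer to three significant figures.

V = 4Q/(πD²) = 4·0.457/(π·0.538²) = 2.010 m/s
Re = VD/ν = 2.010·0.538/1.30×10^-6 = 8.32×10^5 → turbulent
ε/D = 0.15/538 = 2.79×10^-4
Swamee-Jain: f = 0.01570
h_f = f(L/D)V²/(2g) = 0.01570·(271/0.538)·2.010²/(2·9.81) = 1.629 m

h_f ≈ 1.63 m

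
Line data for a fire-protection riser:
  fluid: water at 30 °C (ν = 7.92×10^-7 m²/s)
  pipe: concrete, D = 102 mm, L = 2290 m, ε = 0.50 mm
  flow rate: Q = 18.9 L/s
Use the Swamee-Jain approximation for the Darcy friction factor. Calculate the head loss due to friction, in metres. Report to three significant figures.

h_f ≈ 188 m

V = 4Q/(πD²) = 4·0.0189/(π·0.102²) = 2.313 m/s
Re = VD/ν = 2.313·0.102/7.92×10^-7 = 2.98×10^5 → turbulent
ε/D = 0.50/102 = 0.00490
Swamee-Jain: f = 0.03065
h_f = f(L/D)V²/(2g) = 0.03065·(2290/0.102)·2.313²/(2·9.81) = 187.6 m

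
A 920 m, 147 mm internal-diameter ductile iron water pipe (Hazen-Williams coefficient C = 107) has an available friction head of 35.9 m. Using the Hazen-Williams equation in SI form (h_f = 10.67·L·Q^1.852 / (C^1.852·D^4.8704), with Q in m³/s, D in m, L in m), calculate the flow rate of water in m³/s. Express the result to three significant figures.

Rearranging: Q = [h_f·C^1.852·D^4.8704 / (10.67·L)]^(1/1.852)
Q = [35.9·107^1.852·0.147^4.8704 / (10.67·920)]^0.540 = 0.03340 m³/s

Q ≈ 0.0334 m³/s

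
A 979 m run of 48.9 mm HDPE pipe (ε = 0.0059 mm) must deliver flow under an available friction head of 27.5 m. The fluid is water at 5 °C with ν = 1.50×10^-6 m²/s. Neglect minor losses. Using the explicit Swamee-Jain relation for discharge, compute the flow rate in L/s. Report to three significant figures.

Q ≈ 2.03 L/s

Swamee-Jain (Type II): Q = -0.965·√(gD⁵h_f/L)·ln[ε/(3.7D) + √(3.17ν²L/(gD³h_f))]
√(gD⁵h_f/L) = √(9.81·0.0489⁵·27.5/979) = 2.776×10^-4
ε/(3.7D) = 3.26×10^-5; √(3.17ν²L/(gD³h_f)) = 4.70×10^-4
Q = -0.965·2.776×10^-4·ln(5.031×10^-4) = 0.002034 m³/s
Check: V = 1.08 m/s, Re = 3.53×10^4, f = 0.02289, h_f = 27.4 m ≈ 27.5 m ✓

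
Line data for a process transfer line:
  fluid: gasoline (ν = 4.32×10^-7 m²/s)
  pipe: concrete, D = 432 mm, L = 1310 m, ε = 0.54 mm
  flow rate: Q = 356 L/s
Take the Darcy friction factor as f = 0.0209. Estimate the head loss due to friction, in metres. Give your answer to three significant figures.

h_f ≈ 19.1 m

V = 4Q/(πD²) = 4·0.356/(π·0.432²) = 2.429 m/s
h_f = f(L/D)V²/(2g) = 0.02090·(1310/0.432)·2.429²/(2·9.81) = 19.06 m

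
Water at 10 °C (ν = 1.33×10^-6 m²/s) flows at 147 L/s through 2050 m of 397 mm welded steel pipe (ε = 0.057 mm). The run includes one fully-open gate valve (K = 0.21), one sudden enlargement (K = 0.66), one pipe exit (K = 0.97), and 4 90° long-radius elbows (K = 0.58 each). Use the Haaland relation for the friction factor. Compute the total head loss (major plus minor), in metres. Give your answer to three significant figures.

V = 4Q/(πD²) = 1.188 m/s; V²/2g = 0.07188 m
Re = 3.54×10^5, ε/D = 1.44×10^-4 → f = 0.01529 (Haaland)
Major: h_f = f(L/D)·V²/2g = 0.01529·5164·0.07188 = 5.675 m
Minor: ΣK = 4.16; h_m = ΣK·V²/2g = 0.2990 m
Total H_L = 5.675 + 0.2990 = 5.975 m

H_L ≈ 5.97 m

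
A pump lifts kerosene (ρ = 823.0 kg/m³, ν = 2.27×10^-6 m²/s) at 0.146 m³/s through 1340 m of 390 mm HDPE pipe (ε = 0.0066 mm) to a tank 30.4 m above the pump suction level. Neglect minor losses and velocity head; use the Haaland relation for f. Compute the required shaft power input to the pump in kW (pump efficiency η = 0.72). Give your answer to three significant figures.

V = 4Q/(πD²) = 1.222 m/s; Re = 2.10×10^5; ε/D = 1.69×10^-5; f = 0.01546
h_f = f(L/D)V²/2g = 4.044 m
Total head H = z + h_f = 30.4 + 4.044 = 34.44 m
P_hyd = ρgQH = 823.0·9.81·0.146·34.44 = 40.60 kW
P_shaft = P_hyd/η = 40.60/0.72 = 56.39 kW

P_shaft ≈ 56.4 kW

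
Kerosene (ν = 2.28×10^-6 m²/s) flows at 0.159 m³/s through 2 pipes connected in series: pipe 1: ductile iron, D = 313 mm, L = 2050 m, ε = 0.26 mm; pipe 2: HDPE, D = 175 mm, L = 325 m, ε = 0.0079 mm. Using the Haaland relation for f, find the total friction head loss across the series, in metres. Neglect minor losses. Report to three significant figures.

Pipe 1: V = 2.066 m/s, Re = 2.84×10^5, ε/D = 8.31×10^-4, f = 0.01983, h_1 = f(L/D)V²/2g = 28.26 m
Pipe 2: V = 6.610 m/s, Re = 5.07×10^5, ε/D = 4.51×10^-5, f = 0.01358, h_2 = f(L/D)V²/2g = 56.19 m
Series → Q common, losses add: H = Σh = 84.45 m

H ≈ 84.5 m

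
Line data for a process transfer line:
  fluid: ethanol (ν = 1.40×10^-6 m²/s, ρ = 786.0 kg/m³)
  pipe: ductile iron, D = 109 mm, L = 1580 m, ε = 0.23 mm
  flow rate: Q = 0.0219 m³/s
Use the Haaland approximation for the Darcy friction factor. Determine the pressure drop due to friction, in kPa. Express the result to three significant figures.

V = 4Q/(πD²) = 4·0.0219/(π·0.109²) = 2.347 m/s
Re = VD/ν = 2.347·0.109/1.40×10^-6 = 1.83×10^5 → turbulent
ε/D = 0.23/109 = 0.00211
Haaland: f = 0.02463
h_f = f(L/D)V²/(2g) = 0.02463·(1580/0.109)·2.347²/(2·9.81) = 100.2 m
Δp = ρg·h_f = 786.0·9.81·100.2 = 772.9 kPa

Δp ≈ 773 kPa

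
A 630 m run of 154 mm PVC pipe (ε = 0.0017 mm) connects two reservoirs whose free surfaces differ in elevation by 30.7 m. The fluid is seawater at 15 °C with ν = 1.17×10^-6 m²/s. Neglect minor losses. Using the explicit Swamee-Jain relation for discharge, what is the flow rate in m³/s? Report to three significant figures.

Swamee-Jain (Type II): Q = -0.965·√(gD⁵h_f/L)·ln[ε/(3.7D) + √(3.17ν²L/(gD³h_f))]
√(gD⁵h_f/L) = √(9.81·0.154⁵·30.7/630) = 0.006435
ε/(3.7D) = 2.98×10^-6; √(3.17ν²L/(gD³h_f)) = 4.99×10^-5
Q = -0.965·0.006435·ln(5.284×10^-5) = 0.06115 m³/s
Check: V = 3.28 m/s, Re = 4.32×10^5, f = 0.01360, h_f = 30.6 m ≈ 30.7 m ✓

Q ≈ 0.0612 m³/s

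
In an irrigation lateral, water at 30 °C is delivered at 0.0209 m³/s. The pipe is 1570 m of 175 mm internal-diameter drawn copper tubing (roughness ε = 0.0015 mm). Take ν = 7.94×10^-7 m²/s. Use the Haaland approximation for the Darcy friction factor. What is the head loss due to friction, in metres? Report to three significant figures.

V = 4Q/(πD²) = 4·0.0209/(π·0.175²) = 0.8689 m/s
Re = VD/ν = 0.8689·0.175/7.94×10^-7 = 1.92×10^5 → turbulent
ε/D = 0.0015/175 = 8.57×10^-6
Haaland: f = 0.01568
h_f = f(L/D)V²/(2g) = 0.01568·(1570/0.175)·0.8689²/(2·9.81) = 5.413 m

h_f ≈ 5.41 m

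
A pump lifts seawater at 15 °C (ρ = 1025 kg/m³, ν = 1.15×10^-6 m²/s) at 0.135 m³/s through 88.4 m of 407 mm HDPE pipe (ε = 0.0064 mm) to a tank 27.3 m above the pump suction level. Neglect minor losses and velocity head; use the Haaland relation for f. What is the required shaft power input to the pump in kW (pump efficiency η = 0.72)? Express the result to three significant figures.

P_shaft ≈ 51.8 kW

V = 4Q/(πD²) = 1.038 m/s; Re = 3.67×10^5; ε/D = 1.57×10^-5; f = 0.01396
h_f = f(L/D)V²/2g = 0.1664 m
Total head H = z + h_f = 27.3 + 0.1664 = 27.47 m
P_hyd = ρgQH = 1025·9.81·0.135·27.47 = 37.28 kW
P_shaft = P_hyd/η = 37.28/0.72 = 51.78 kW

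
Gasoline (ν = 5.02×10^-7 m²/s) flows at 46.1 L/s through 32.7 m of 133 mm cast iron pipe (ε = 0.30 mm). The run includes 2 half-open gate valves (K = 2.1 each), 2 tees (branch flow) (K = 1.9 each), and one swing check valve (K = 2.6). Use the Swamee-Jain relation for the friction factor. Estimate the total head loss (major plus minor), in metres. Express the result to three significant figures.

V = 4Q/(πD²) = 3.318 m/s; V²/2g = 0.5612 m
Re = 8.79×10^5, ε/D = 0.00226 → f = 0.02446 (Swamee-Jain)
Major: h_f = f(L/D)·V²/2g = 0.02446·245.9·0.5612 = 3.375 m
Minor: ΣK = 10.6; h_m = ΣK·V²/2g = 5.949 m
Total H_L = 3.375 + 5.949 = 9.324 m

H_L ≈ 9.32 m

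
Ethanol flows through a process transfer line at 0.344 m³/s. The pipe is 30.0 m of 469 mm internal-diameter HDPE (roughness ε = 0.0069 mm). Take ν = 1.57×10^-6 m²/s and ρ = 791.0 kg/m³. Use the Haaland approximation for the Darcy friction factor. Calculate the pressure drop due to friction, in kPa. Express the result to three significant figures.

V = 4Q/(πD²) = 4·0.344/(π·0.469²) = 1.991 m/s
Re = VD/ν = 1.991·0.469/1.57×10^-6 = 5.95×10^5 → turbulent
ε/D = 0.0069/469 = 1.47×10^-5
Haaland: f = 0.01286
h_f = f(L/D)V²/(2g) = 0.01286·(30.0/0.469)·1.991²/(2·9.81) = 0.1662 m
Δp = ρg·h_f = 791.0·9.81·0.1662 = 1.290 kPa

Δp ≈ 1.29 kPa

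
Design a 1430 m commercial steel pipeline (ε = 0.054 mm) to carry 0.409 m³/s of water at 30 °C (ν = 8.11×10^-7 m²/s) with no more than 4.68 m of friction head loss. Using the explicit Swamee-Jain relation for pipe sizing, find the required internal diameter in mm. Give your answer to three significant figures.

D ≈ 567 mm

Swamee-Jain (Type III): D = 0.66·[ε^1.25·(LQ²/(gh_f))^4.75 + ν·Q^9.4·(L/(gh_f))^5.2]^0.04
LQ²/(gh_f) = 5.210; L/(gh_f) = 31.15
Term 1 = ε^1.25·(…)^4.75 = 0.0118; Term 2 = ν·Q^9.4·(…)^5.2 = 0.0106
D = 0.66·(0.0118 + 0.0106)^0.04 = 0.5669 m = 567 mm
Check: V = 1.62 m/s, Re = 1.13×10^6, f = 0.01330, h_f = 4.49 m ≈ 4.68 m ✓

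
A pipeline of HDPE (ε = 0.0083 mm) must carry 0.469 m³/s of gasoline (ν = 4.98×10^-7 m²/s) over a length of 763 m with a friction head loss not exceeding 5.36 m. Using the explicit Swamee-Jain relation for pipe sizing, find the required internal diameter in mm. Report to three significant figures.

Swamee-Jain (Type III): D = 0.66·[ε^1.25·(LQ²/(gh_f))^4.75 + ν·Q^9.4·(L/(gh_f))^5.2]^0.04
LQ²/(gh_f) = 3.192; L/(gh_f) = 14.51
Term 1 = ε^1.25·(…)^4.75 = 1.10×10^-4; Term 2 = ν·Q^9.4·(…)^5.2 = 4.44×10^-4
D = 0.66·(1.10×10^-4 + 4.44×10^-4)^0.04 = 0.4890 m = 489 mm
Check: V = 2.50 m/s, Re = 2.45×10^6, f = 0.01071, h_f = 5.32 m ≈ 5.36 m ✓

D ≈ 489 mm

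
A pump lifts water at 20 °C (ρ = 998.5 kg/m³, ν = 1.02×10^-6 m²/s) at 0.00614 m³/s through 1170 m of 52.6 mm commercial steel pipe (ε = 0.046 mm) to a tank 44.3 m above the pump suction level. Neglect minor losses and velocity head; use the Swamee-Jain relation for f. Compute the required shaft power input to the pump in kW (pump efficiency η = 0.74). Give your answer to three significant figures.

P_shaft ≈ 19.2 kW

V = 4Q/(πD²) = 2.826 m/s; Re = 1.46×10^5; ε/D = 8.75×10^-4; f = 0.02116
h_f = f(L/D)V²/2g = 191.6 m
Total head H = z + h_f = 44.3 + 191.6 = 235.9 m
P_hyd = ρgQH = 998.5·9.81·0.00614·235.9 = 14.19 kW
P_shaft = P_hyd/η = 14.19/0.74 = 19.17 kW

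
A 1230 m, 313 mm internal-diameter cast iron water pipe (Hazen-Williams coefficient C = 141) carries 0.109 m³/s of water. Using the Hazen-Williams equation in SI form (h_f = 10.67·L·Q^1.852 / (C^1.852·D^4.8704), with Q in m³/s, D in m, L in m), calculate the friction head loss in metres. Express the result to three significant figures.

h_f = 10.67·1230·0.109^1.852 / (141^1.852·0.313^4.8704) = 6.485 m

h_f ≈ 6.49 m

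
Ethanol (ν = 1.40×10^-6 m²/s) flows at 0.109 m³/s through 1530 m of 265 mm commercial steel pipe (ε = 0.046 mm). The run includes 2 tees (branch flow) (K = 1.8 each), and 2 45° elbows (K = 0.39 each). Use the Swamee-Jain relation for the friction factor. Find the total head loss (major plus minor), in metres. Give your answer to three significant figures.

H_L ≈ 18.9 m

V = 4Q/(πD²) = 1.976 m/s; V²/2g = 0.1991 m
Re = 3.74×10^5, ε/D = 1.74×10^-4 → f = 0.01570 (Swamee-Jain)
Major: h_f = f(L/D)·V²/2g = 0.01570·5774·0.1991 = 18.05 m
Minor: ΣK = 4.38; h_m = ΣK·V²/2g = 0.8719 m
Total H_L = 18.05 + 0.8719 = 18.92 m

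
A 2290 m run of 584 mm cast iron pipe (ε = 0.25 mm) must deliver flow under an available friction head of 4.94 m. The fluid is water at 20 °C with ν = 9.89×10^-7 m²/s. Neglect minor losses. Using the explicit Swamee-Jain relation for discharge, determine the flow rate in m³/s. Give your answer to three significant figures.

Q ≈ 0.324 m³/s

Swamee-Jain (Type II): Q = -0.965·√(gD⁵h_f/L)·ln[ε/(3.7D) + √(3.17ν²L/(gD³h_f))]
√(gD⁵h_f/L) = √(9.81·0.584⁵·4.94/2290) = 0.03792
ε/(3.7D) = 1.16×10^-4; √(3.17ν²L/(gD³h_f)) = 2.71×10^-5
Q = -0.965·0.03792·ln(1.428×10^-4) = 0.3239 m³/s
Check: V = 1.21 m/s, Re = 7.14×10^5, f = 0.01701, h_f = 4.97 m ≈ 4.94 m ✓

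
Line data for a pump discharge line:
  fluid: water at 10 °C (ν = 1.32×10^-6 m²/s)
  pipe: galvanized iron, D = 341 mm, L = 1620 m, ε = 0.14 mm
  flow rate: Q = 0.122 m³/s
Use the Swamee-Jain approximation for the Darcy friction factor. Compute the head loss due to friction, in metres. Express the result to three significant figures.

h_f ≈ 7.61 m

V = 4Q/(πD²) = 4·0.122/(π·0.341²) = 1.336 m/s
Re = VD/ν = 1.336·0.341/1.32×10^-6 = 3.45×10^5 → turbulent
ε/D = 0.14/341 = 4.11×10^-4
Swamee-Jain: f = 0.01761
h_f = f(L/D)V²/(2g) = 0.01761·(1620/0.341)·1.336²/(2·9.81) = 7.607 m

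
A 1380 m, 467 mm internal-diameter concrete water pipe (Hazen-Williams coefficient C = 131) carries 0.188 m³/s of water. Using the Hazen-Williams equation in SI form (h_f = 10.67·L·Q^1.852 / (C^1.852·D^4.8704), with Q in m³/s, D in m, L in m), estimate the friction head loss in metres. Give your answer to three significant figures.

h_f ≈ 3.26 m

h_f = 10.67·1380·0.188^1.852 / (131^1.852·0.467^4.8704) = 3.260 m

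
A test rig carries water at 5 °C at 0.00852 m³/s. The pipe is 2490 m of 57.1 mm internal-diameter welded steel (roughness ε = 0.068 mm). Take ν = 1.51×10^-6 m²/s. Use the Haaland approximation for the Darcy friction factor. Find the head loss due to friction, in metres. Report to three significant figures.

V = 4Q/(πD²) = 4·0.00852/(π·0.0571²) = 3.327 m/s
Re = VD/ν = 3.327·0.0571/1.51×10^-6 = 1.26×10^5 → turbulent
ε/D = 0.068/57.1 = 0.00119
Haaland: f = 0.02223
h_f = f(L/D)V²/(2g) = 0.02223·(2490/0.0571)·3.327²/(2·9.81) = 546.9 m

h_f ≈ 547 m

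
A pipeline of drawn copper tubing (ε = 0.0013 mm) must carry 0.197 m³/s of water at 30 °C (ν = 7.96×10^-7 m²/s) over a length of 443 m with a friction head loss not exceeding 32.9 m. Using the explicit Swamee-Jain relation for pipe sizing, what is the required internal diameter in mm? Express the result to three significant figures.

Swamee-Jain (Type III): D = 0.66·[ε^1.25·(LQ²/(gh_f))^4.75 + ν·Q^9.4·(L/(gh_f))^5.2]^0.04
LQ²/(gh_f) = 0.05327; L/(gh_f) = 1.373
Term 1 = ε^1.25·(…)^4.75 = 3.92×10^-14; Term 2 = ν·Q^9.4·(…)^5.2 = 9.64×10^-13
D = 0.66·(3.92×10^-14 + 9.64×10^-13)^0.04 = 0.2186 m = 219 mm
Check: V = 5.25 m/s, Re = 1.44×10^6, f = 0.01111, h_f = 31.6 m ≈ 32.9 m ✓

D ≈ 219 mm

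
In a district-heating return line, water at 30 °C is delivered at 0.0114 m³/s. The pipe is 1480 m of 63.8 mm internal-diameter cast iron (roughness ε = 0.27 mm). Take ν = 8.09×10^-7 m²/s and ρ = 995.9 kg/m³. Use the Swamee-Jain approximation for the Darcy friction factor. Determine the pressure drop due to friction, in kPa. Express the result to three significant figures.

Δp ≈ 4320 kPa

V = 4Q/(πD²) = 4·0.0114/(π·0.0638²) = 3.566 m/s
Re = VD/ν = 3.566·0.0638/8.09×10^-7 = 2.81×10^5 → turbulent
ε/D = 0.27/63.8 = 0.00423
Swamee-Jain: f = 0.02942
h_f = f(L/D)V²/(2g) = 0.02942·(1480/0.0638)·3.566²/(2·9.81) = 442.2 m
Δp = ρg·h_f = 995.9·9.81·442.2 = 4321 kPa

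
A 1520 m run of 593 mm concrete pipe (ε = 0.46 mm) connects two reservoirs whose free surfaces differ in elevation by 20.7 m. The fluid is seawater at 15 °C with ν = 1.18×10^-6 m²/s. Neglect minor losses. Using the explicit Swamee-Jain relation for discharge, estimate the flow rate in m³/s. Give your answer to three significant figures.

Q ≈ 0.803 m³/s

Swamee-Jain (Type II): Q = -0.965·√(gD⁵h_f/L)·ln[ε/(3.7D) + √(3.17ν²L/(gD³h_f))]
√(gD⁵h_f/L) = √(9.81·0.593⁵·20.7/1520) = 0.09898
ε/(3.7D) = 2.10×10^-4; √(3.17ν²L/(gD³h_f)) = 1.26×10^-5
Q = -0.965·0.09898·ln(2.222×10^-4) = 0.8034 m³/s
Check: V = 2.91 m/s, Re = 1.46×10^6, f = 0.01881, h_f = 20.8 m ≈ 20.7 m ✓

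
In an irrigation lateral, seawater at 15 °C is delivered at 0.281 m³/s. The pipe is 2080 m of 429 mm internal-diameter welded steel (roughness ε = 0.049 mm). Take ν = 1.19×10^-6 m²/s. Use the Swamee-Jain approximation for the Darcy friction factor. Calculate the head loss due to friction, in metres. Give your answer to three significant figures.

h_f ≈ 13.2 m

V = 4Q/(πD²) = 4·0.281/(π·0.429²) = 1.944 m/s
Re = VD/ν = 1.944·0.429/1.19×10^-6 = 7.01×10^5 → turbulent
ε/D = 0.049/429 = 1.14×10^-4
Swamee-Jain: f = 0.01414
h_f = f(L/D)V²/(2g) = 0.01414·(2080/0.429)·1.944²/(2·9.81) = 13.20 m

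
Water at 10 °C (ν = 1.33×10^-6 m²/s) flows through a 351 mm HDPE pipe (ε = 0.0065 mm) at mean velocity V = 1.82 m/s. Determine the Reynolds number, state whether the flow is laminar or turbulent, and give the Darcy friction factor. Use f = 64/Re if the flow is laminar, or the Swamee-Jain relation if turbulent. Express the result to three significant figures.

Re = VD/ν = 1.820·0.351/1.33×10^-6 = 4.80×10^5
Re > 4000 → turbulent; ε/D = 1.85×10^-5
Swamee-Jain: f = 0.01347

Re ≈ 4.80×10^5; turbulent; f ≈ 0.0135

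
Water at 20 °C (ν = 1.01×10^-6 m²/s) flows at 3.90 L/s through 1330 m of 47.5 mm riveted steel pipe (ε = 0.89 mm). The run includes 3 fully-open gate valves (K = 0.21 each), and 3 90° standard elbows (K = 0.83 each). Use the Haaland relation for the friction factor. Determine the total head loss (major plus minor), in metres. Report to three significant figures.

V = 4Q/(πD²) = 2.201 m/s; V²/2g = 0.2469 m
Re = 1.04×10^5, ε/D = 0.0187 → f = 0.04792 (Haaland)
Major: h_f = f(L/D)·V²/2g = 0.04792·28000·0.2469 = 331.2 m
Minor: ΣK = 3.12; h_m = ΣK·V²/2g = 0.7702 m
Total H_L = 331.2 + 0.7702 = 332.0 m

H_L ≈ 332 m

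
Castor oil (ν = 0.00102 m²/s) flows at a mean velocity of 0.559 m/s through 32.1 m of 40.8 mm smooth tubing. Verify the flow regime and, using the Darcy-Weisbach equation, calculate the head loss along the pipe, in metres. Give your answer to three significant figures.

h_f ≈ 35.9 m

Re = VD/ν = 0.559·0.04080/0.00102 = 22.4 → laminar (Re < 2300)
f = 64/Re = 2.862
h_f = f(L/D)V²/(2g) = 2.862·(32.1/0.04080)·0.559²/(2·9.81) = 35.87 m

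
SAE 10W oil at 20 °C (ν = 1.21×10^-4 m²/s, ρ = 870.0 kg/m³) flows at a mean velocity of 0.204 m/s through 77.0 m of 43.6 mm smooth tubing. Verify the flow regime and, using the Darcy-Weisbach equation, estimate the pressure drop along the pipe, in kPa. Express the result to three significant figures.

Re = VD/ν = 0.204·0.04360/1.21×10^-4 = 73.5 → laminar (Re < 2300)
f = 64/Re = 0.8707
h_f = f(L/D)V²/(2g) = 0.8707·(77.0/0.04360)·0.204²/(2·9.81) = 3.261 m
Δp = ρg·h_f = 870.0·9.81·3.261 = 27.84 kPa

Δp ≈ 27.8 kPa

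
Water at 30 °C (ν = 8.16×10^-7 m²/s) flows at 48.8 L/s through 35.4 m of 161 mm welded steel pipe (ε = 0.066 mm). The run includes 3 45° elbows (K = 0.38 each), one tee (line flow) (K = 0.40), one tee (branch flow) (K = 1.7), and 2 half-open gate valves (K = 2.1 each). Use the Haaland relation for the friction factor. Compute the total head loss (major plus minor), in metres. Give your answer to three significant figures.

V = 4Q/(πD²) = 2.397 m/s; V²/2g = 0.2929 m
Re = 4.73×10^5, ε/D = 4.10×10^-4 → f = 0.01703 (Haaland)
Major: h_f = f(L/D)·V²/2g = 0.01703·219.9·0.2929 = 1.096 m
Minor: ΣK = 7.44; h_m = ΣK·V²/2g = 2.179 m
Total H_L = 1.096 + 2.179 = 3.275 m

H_L ≈ 3.28 m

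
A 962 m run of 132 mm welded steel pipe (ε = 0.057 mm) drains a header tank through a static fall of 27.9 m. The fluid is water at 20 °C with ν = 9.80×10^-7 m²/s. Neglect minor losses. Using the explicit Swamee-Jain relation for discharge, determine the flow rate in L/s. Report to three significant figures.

Swamee-Jain (Type II): Q = -0.965·√(gD⁵h_f/L)·ln[ε/(3.7D) + √(3.17ν²L/(gD³h_f))]
√(gD⁵h_f/L) = √(9.81·0.132⁵·27.9/962) = 0.003377
ε/(3.7D) = 1.17×10^-4; √(3.17ν²L/(gD³h_f)) = 6.82×10^-5
Q = -0.965·0.003377·ln(1.849×10^-4) = 0.02801 m³/s
Check: V = 2.05 m/s, Re = 2.76×10^5, f = 0.01804, h_f = 28.1 m ≈ 27.9 m ✓

Q ≈ 28.0 L/s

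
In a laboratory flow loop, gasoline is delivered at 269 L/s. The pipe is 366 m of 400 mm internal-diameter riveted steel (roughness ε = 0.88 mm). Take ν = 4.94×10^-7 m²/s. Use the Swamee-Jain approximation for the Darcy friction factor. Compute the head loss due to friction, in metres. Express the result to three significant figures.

V = 4Q/(πD²) = 4·0.269/(π·0.400²) = 2.141 m/s
Re = VD/ν = 2.141·0.400/4.94×10^-7 = 1.73×10^6 → turbulent
ε/D = 0.88/400 = 0.00220
Swamee-Jain: f = 0.02418
h_f = f(L/D)V²/(2g) = 0.02418·(366/0.400)·2.141²/(2·9.81) = 5.166 m

h_f ≈ 5.17 m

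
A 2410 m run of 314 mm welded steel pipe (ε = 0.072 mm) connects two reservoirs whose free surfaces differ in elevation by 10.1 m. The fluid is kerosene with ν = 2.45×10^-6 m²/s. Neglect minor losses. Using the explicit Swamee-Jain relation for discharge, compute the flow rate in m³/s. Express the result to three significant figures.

Q ≈ 0.0930 m³/s

Swamee-Jain (Type II): Q = -0.965·√(gD⁵h_f/L)·ln[ε/(3.7D) + √(3.17ν²L/(gD³h_f))]
√(gD⁵h_f/L) = √(9.81·0.314⁵·10.1/2410) = 0.01120
ε/(3.7D) = 6.20×10^-5; √(3.17ν²L/(gD³h_f)) = 1.22×10^-4
Q = -0.965·0.01120·ln(1.842×10^-4) = 0.09296 m³/s
Check: V = 1.20 m/s, Re = 1.54×10^5, f = 0.01794, h_f = 10.1 m ≈ 10.1 m ✓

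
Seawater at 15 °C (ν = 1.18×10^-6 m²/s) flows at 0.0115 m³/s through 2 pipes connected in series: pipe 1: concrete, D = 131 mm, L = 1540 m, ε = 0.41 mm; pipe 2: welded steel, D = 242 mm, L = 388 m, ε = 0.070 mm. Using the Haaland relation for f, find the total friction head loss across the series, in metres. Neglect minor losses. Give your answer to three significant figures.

Pipe 1: V = 0.8532 m/s, Re = 9.47×10^4, ε/D = 0.00313, f = 0.02773, h_1 = f(L/D)V²/2g = 12.10 m
Pipe 2: V = 0.2500 m/s, Re = 5.13×10^4, ε/D = 2.89×10^-4, f = 0.02149, h_2 = f(L/D)V²/2g = 0.1098 m
Series → Q common, losses add: H = Σh = 12.21 m

H ≈ 12.2 m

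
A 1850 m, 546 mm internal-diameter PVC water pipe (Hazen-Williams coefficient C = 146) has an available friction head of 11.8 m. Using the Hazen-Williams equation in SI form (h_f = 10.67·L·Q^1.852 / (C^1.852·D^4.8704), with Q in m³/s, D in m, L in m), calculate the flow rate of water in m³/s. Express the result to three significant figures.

Q ≈ 0.540 m³/s

Rearranging: Q = [h_f·C^1.852·D^4.8704 / (10.67·L)]^(1/1.852)
Q = [11.8·146^1.852·0.546^4.8704 / (10.67·1850)]^0.540 = 0.5404 m³/s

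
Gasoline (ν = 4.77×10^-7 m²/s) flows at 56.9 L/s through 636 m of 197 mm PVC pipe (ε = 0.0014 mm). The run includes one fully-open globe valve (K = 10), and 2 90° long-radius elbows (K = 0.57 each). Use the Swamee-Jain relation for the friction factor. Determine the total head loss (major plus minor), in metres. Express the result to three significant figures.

V = 4Q/(πD²) = 1.867 m/s; V²/2g = 0.1776 m
Re = 7.71×10^5, ε/D = 7.11×10^-6 → f = 0.01228 (Swamee-Jain)
Major: h_f = f(L/D)·V²/2g = 0.01228·3228·0.1776 = 7.043 m
Minor: ΣK = 11.1; h_m = ΣK·V²/2g = 1.979 m
Total H_L = 7.043 + 1.979 = 9.022 m

H_L ≈ 9.02 m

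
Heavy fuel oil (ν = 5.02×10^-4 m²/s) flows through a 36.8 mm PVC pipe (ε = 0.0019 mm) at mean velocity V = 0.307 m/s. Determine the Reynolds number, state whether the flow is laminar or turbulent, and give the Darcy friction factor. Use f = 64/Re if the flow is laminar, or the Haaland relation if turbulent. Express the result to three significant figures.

Re = VD/ν = 0.3070·0.0368/5.02×10^-4 = 22.5
Re < 2300 → laminar → f = 64/Re = 2.844

Re ≈ 22.5; laminar; f = 64/Re ≈ 2.84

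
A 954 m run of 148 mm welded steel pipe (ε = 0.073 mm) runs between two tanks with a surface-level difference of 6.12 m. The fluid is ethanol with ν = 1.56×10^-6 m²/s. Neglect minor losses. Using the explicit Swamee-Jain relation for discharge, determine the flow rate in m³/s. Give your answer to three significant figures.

Q ≈ 0.0164 m³/s

Swamee-Jain (Type II): Q = -0.965·√(gD⁵h_f/L)·ln[ε/(3.7D) + √(3.17ν²L/(gD³h_f))]
√(gD⁵h_f/L) = √(9.81·0.148⁵·6.12/954) = 0.002114
ε/(3.7D) = 1.33×10^-4; √(3.17ν²L/(gD³h_f)) = 1.94×10^-4
Q = -0.965·0.002114·ln(3.278×10^-4) = 0.01637 m³/s
Check: V = 0.951 m/s, Re = 9.03×10^4, f = 0.02066, h_f = 6.14 m ≈ 6.12 m ✓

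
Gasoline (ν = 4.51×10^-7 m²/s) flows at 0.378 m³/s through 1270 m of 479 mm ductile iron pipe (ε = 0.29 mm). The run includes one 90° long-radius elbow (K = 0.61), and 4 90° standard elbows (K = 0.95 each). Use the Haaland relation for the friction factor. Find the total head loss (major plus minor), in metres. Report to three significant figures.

V = 4Q/(πD²) = 2.098 m/s; V²/2g = 0.2243 m
Re = 2.23×10^6, ε/D = 6.05×10^-4 → f = 0.01765 (Haaland)
Major: h_f = f(L/D)·V²/2g = 0.01765·2651·0.2243 = 10.50 m
Minor: ΣK = 4.41; h_m = ΣK·V²/2g = 0.9890 m
Total H_L = 10.50 + 0.9890 = 11.48 m

H_L ≈ 11.5 m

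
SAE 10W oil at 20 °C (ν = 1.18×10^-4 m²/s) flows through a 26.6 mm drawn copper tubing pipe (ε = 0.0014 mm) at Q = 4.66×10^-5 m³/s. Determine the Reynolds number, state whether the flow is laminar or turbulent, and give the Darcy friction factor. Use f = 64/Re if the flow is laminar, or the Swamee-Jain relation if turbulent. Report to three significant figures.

Re ≈ 18.9; laminar; f = 64/Re ≈ 3.39

V = 4Q/(πD²) = 0.08386 m/s
Re = VD/ν = 0.08386·0.0266/1.18×10^-4 = 18.9
Re < 2300 → laminar → f = 64/Re = 3.386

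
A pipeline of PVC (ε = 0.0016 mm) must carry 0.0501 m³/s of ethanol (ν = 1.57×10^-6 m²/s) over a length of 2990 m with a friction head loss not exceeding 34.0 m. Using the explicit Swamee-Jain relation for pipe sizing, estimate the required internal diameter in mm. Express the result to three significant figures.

Swamee-Jain (Type III): D = 0.66·[ε^1.25·(LQ²/(gh_f))^4.75 + ν·Q^9.4·(L/(gh_f))^5.2]^0.04
LQ²/(gh_f) = 0.02250; L/(gh_f) = 8.964
Term 1 = ε^1.25·(…)^4.75 = 8.47×10^-16; Term 2 = ν·Q^9.4·(…)^5.2 = 8.46×10^-14
D = 0.66·(8.47×10^-16 + 8.46×10^-14)^0.04 = 0.1981 m = 198 mm
Check: V = 1.63 m/s, Re = 2.05×10^5, f = 0.01553, h_f = 31.6 m ≈ 34.0 m ✓

D ≈ 198 mm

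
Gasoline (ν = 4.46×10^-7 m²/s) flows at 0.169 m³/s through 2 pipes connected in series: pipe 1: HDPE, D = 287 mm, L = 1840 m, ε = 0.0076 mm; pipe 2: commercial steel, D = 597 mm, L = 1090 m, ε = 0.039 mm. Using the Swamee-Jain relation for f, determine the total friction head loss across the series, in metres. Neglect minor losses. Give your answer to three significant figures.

Pipe 1: V = 2.612 m/s, Re = 1.68×10^6, ε/D = 2.65×10^-5, f = 0.01147, h_1 = f(L/D)V²/2g = 25.58 m
Pipe 2: V = 0.6037 m/s, Re = 8.08×10^5, ε/D = 6.53×10^-5, f = 0.01325, h_2 = f(L/D)V²/2g = 0.4495 m
Series → Q common, losses add: H = Σh = 26.03 m

H ≈ 26.0 m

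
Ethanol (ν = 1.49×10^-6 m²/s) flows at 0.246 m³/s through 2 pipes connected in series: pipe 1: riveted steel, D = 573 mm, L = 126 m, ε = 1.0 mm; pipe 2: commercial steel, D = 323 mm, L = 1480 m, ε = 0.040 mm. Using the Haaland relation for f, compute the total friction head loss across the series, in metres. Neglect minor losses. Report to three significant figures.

H ≈ 30.0 m

Pipe 1: V = 0.9540 m/s, Re = 3.67×10^5, ε/D = 0.00175, f = 0.02312, h_1 = f(L/D)V²/2g = 0.2358 m
Pipe 2: V = 3.002 m/s, Re = 6.51×10^5, ε/D = 1.24×10^-4, f = 0.01415, h_2 = f(L/D)V²/2g = 29.79 m
Series → Q common, losses add: H = Σh = 30.02 m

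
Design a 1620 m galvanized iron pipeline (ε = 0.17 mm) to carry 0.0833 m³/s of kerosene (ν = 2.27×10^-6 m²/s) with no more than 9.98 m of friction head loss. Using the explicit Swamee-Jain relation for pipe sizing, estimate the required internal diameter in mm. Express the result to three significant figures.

Swamee-Jain (Type III): D = 0.66·[ε^1.25·(LQ²/(gh_f))^4.75 + ν·Q^9.4·(L/(gh_f))^5.2]^0.04
LQ²/(gh_f) = 0.1148; L/(gh_f) = 16.55
Term 1 = ε^1.25·(…)^4.75 = 6.65×10^-10; Term 2 = ν·Q^9.4·(…)^5.2 = 3.53×10^-10
D = 0.66·(6.65×10^-10 + 3.53×10^-10)^0.04 = 0.2883 m = 288 mm
Check: V = 1.28 m/s, Re = 1.62×10^5, f = 0.01975, h_f = 9.21 m ≈ 9.98 m ✓

D ≈ 288 mm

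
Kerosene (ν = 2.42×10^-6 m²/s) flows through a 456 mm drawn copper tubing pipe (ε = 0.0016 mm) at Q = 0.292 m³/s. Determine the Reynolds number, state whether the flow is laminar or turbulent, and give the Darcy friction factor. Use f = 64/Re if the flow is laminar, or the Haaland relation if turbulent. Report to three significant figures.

Re ≈ 3.37×10^5; turbulent; f ≈ 0.0141

V = 4Q/(πD²) = 1.788 m/s
Re = VD/ν = 1.788·0.456/2.42×10^-6 = 3.37×10^5
Re > 4000 → turbulent; ε/D = 3.51×10^-6
Haaland: f = 0.01407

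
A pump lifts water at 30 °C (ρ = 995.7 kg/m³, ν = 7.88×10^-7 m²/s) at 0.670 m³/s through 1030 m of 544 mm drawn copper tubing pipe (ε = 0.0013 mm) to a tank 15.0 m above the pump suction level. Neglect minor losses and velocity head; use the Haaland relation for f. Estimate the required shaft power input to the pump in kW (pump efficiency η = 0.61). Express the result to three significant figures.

P_shaft ≈ 251 kW

V = 4Q/(πD²) = 2.883 m/s; Re = 1.99×10^6; ε/D = 2.39×10^-6; f = 0.01042
h_f = f(L/D)V²/2g = 8.353 m
Total head H = z + h_f = 15.0 + 8.353 = 23.35 m
P_hyd = ρgQH = 995.7·9.81·0.670·23.35 = 152.8 kW
P_shaft = P_hyd/η = 152.8/0.61 = 250.5 kW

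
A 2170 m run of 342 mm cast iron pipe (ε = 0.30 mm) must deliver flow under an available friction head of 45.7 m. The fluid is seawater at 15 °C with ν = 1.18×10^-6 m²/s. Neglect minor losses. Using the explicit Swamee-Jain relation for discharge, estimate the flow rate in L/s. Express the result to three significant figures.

Q ≈ 248 L/s

Swamee-Jain (Type II): Q = -0.965·√(gD⁵h_f/L)·ln[ε/(3.7D) + √(3.17ν²L/(gD³h_f))]
√(gD⁵h_f/L) = √(9.81·0.342⁵·45.7/2170) = 0.03109
ε/(3.7D) = 2.37×10^-4; √(3.17ν²L/(gD³h_f)) = 2.31×10^-5
Q = -0.965·0.03109·ln(2.602×10^-4) = 0.2476 m³/s
Check: V = 2.70 m/s, Re = 7.81×10^5, f = 0.01955, h_f = 46.0 m ≈ 45.7 m ✓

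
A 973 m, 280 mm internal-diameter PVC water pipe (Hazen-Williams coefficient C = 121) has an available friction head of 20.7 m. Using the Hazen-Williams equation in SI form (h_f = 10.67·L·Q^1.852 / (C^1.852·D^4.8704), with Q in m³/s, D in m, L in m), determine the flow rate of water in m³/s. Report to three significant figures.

Q ≈ 0.148 m³/s

Rearranging: Q = [h_f·C^1.852·D^4.8704 / (10.67·L)]^(1/1.852)
Q = [20.7·121^1.852·0.280^4.8704 / (10.67·973)]^0.540 = 0.1482 m³/s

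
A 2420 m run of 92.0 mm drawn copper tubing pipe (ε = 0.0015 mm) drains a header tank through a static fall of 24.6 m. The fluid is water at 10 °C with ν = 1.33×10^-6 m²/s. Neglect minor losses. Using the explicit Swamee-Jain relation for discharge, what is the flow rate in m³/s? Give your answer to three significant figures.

Q ≈ 0.00642 m³/s

Swamee-Jain (Type II): Q = -0.965·√(gD⁵h_f/L)·ln[ε/(3.7D) + √(3.17ν²L/(gD³h_f))]
√(gD⁵h_f/L) = √(9.81·0.0920⁵·24.6/2420) = 8.107×10^-4
ε/(3.7D) = 4.41×10^-6; √(3.17ν²L/(gD³h_f)) = 2.69×10^-4
Q = -0.965·8.107×10^-4·ln(2.731×10^-4) = 0.006419 m³/s
Check: V = 0.966 m/s, Re = 6.68×10^4, f = 0.01955, h_f = 24.4 m ≈ 24.6 m ✓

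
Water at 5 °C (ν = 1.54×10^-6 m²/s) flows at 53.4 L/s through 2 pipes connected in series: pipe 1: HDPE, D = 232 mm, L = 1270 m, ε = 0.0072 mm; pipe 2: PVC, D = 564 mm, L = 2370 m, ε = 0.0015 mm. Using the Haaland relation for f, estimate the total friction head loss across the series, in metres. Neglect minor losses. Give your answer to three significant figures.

Pipe 1: V = 1.263 m/s, Re = 1.90×10^5, ε/D = 3.10×10^-5, f = 0.01584, h_1 = f(L/D)V²/2g = 7.054 m
Pipe 2: V = 0.2137 m/s, Re = 7.83×10^4, ε/D = 2.66×10^-6, f = 0.01878, h_2 = f(L/D)V²/2g = 0.1838 m
Series → Q common, losses add: H = Σh = 7.238 m

H ≈ 7.24 m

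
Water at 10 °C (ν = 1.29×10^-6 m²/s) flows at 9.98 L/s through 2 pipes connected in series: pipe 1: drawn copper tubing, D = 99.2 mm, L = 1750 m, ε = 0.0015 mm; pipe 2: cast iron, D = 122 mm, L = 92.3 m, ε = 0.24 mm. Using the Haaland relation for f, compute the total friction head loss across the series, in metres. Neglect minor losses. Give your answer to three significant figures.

H ≈ 27.6 m

Pipe 1: V = 1.291 m/s, Re = 9.93×10^4, ε/D = 1.51×10^-5, f = 0.01791, h_1 = f(L/D)V²/2g = 26.85 m
Pipe 2: V = 0.8537 m/s, Re = 8.07×10^4, ε/D = 0.00197, f = 0.02522, h_2 = f(L/D)V²/2g = 0.7088 m
Series → Q common, losses add: H = Σh = 27.55 m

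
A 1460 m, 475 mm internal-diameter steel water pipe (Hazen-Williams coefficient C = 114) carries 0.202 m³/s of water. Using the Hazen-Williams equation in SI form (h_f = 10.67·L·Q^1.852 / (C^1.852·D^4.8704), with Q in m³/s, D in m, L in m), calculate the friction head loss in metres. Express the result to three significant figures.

h_f = 10.67·1460·0.202^1.852 / (114^1.852·0.475^4.8704) = 4.691 m

h_f ≈ 4.69 m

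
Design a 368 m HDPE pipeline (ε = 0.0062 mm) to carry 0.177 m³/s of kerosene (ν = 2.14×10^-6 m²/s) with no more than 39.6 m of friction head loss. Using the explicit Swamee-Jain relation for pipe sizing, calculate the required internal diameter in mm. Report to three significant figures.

D ≈ 203 mm

Swamee-Jain (Type III): D = 0.66·[ε^1.25·(LQ²/(gh_f))^4.75 + ν·Q^9.4·(L/(gh_f))^5.2]^0.04
LQ²/(gh_f) = 0.02968; L/(gh_f) = 0.9473
Term 1 = ε^1.25·(…)^4.75 = 1.72×10^-14; Term 2 = ν·Q^9.4·(…)^5.2 = 1.38×10^-13
D = 0.66·(1.72×10^-14 + 1.38×10^-13)^0.04 = 0.2028 m = 203 mm
Check: V = 5.48 m/s, Re = 5.19×10^5, f = 0.01349, h_f = 37.4 m ≈ 39.6 m ✓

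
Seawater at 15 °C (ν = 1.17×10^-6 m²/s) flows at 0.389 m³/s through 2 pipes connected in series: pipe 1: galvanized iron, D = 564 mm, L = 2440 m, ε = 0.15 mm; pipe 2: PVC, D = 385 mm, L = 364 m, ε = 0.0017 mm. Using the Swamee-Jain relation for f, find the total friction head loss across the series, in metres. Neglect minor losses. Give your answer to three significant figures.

H ≈ 14.6 m

Pipe 1: V = 1.557 m/s, Re = 7.51×10^5, ε/D = 2.66×10^-4, f = 0.01567, h_1 = f(L/D)V²/2g = 8.379 m
Pipe 2: V = 3.341 m/s, Re = 1.10×10^6, ε/D = 4.42×10^-6, f = 0.01154, h_2 = f(L/D)V²/2g = 6.210 m
Series → Q common, losses add: H = Σh = 14.59 m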